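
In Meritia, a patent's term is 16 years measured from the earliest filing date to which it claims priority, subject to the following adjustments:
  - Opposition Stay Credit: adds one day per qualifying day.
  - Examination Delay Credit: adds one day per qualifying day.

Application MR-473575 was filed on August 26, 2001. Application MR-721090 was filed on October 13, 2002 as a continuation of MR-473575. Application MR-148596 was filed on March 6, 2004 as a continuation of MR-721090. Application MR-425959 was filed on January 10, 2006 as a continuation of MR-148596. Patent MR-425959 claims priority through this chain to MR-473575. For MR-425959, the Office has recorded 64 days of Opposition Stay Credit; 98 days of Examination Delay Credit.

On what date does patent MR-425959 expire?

February 4, 2018

Earliest priority filing: 26 August 2001.
Base term: 26 August 2001 + 16 years → 26 August 2017.
Opposition Stay Credit: +64 days → 29 October 2017.
Examination Delay Credit: +98 days → 4 February 2018.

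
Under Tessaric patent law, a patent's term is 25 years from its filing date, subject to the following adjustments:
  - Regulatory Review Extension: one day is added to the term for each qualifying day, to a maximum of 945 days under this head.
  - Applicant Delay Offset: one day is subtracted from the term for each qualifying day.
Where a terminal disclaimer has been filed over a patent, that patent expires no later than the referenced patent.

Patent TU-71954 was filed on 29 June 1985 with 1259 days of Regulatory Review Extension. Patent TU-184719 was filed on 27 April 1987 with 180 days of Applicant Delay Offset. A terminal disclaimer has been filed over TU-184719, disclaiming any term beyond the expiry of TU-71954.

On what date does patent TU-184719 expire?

October 30, 2011

Natural term of TU-184719:
  Base: filing + 25 years → 27 April 2012.
  Applicant Delay Offset: −180 days → 30 October 2011.
Expiry of referenced patent TU-71954:
  Base: filing + 25 years → 29 June 2010.
  Regulatory Review Extension: 1259 days claimed exceeds the 945-day cap, so +945 days → 29 January 2013.
Terminal disclaimer: TU-184719 expires on the earlier of 30 October 2011 and 29 January 2013.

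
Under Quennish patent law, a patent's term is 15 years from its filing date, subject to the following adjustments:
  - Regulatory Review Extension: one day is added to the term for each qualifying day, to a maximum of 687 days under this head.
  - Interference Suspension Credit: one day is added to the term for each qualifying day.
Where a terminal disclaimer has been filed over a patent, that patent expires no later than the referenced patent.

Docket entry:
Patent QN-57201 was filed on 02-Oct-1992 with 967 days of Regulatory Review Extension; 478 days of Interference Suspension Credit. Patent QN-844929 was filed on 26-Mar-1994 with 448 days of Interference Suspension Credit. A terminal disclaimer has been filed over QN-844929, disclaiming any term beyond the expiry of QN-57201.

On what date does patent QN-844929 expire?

2010-06-17

Natural term of QN-844929:
  Base: filing + 15 years → 26 March 2009.
  Interference Suspension Credit: +448 days → 17 June 2010.
Expiry of referenced patent QN-57201:
  Base: filing + 15 years → 2 October 2007.
  Regulatory Review Extension: 967 days claimed exceeds the 687-day cap, so +687 days → 19 August 2009.
  Interference Suspension Credit: +478 days → 10 December 2010.
Terminal disclaimer: QN-844929 expires on the earlier of 17 June 2010 and 10 December 2010.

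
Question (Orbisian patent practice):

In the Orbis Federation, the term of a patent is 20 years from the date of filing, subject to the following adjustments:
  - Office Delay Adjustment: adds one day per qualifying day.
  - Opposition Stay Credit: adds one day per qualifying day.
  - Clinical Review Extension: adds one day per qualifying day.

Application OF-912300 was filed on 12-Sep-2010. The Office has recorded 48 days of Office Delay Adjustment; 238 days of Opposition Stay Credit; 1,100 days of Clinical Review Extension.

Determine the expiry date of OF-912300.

Base term: filing date + 20 years → 12 September 2030.
Office Delay Adjustment: +48 days → 30 October 2030.
Opposition Stay Credit: +238 days → 25 June 2031.
Clinical Review Extension: +1100 days → 29 June 2034.

2034-06-29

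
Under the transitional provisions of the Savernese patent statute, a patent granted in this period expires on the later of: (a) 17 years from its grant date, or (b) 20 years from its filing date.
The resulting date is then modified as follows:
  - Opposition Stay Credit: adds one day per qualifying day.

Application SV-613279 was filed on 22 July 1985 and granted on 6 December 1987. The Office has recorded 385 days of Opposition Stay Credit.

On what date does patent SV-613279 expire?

(a) grant + 17 years → 6 December 2004.
(b) filing + 20 years → 22 July 2005.
Later of the two: 22 July 2005.
Opposition Stay Credit: +385 days → 11 August 2006.

2006-08-11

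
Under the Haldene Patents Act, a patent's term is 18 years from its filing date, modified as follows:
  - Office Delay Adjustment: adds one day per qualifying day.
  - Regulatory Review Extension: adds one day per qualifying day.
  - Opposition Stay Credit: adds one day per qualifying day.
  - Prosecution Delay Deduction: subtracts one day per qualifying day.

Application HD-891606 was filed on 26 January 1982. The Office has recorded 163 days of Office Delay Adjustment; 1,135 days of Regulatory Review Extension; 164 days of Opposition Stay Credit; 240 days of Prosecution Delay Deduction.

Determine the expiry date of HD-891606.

Base term: filing date + 18 years → 26 January 2000.
Office Delay Adjustment: +163 days → 7 July 2000.
Regulatory Review Extension: +1135 days → 16 August 2003.
Opposition Stay Credit: +164 days → 27 January 2004.
Prosecution Delay Deduction: −240 days → 1 June 2003.

2003-06-01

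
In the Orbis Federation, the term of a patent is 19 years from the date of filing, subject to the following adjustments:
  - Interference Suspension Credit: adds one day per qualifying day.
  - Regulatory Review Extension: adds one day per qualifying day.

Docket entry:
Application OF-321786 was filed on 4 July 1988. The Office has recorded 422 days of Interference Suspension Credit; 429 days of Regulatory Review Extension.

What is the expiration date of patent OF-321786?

2009-11-01

Base term: filing date + 19 years → 4 July 2007.
Interference Suspension Credit: +422 days → 29 August 2008.
Regulatory Review Extension: +429 days → 1 November 2009.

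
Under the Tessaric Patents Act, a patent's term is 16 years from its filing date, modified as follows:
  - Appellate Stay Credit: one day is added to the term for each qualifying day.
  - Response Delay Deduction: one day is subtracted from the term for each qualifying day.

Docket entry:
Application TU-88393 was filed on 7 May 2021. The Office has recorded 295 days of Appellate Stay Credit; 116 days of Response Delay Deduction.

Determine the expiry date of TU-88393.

November 2, 2037

Base term: filing date + 16 years → 7 May 2037.
Appellate Stay Credit: +295 days → 26 February 2038.
Response Delay Deduction: −116 days → 2 November 2037.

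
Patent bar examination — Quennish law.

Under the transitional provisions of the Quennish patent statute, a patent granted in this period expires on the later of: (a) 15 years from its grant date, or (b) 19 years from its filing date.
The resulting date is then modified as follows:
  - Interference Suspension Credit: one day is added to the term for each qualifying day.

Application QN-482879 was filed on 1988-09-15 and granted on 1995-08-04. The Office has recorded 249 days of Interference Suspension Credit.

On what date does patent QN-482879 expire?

2011-04-10

(a) grant + 15 years → 4 August 2010.
(b) filing + 19 years → 15 September 2007.
Later of the two: 4 August 2010.
Interference Suspension Credit: +249 days → 10 April 2011.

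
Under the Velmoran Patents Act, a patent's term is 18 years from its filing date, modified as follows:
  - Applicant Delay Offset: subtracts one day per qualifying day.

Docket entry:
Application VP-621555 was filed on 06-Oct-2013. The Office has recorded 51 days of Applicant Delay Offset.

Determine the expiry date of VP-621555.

Base term: filing date + 18 years → 6 October 2031.
Applicant Delay Offset: −51 days → 16 August 2031.

2031-08-16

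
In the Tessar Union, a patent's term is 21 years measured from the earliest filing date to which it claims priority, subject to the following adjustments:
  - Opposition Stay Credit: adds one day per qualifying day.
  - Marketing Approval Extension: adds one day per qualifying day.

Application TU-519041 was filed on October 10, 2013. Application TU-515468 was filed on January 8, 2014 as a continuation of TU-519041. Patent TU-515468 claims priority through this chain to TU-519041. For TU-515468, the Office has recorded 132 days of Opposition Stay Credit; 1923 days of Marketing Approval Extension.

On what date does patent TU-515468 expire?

Earliest priority filing: 10 October 2013.
Base term: 10 October 2013 + 21 years → 10 October 2034.
Opposition Stay Credit: +132 days → 19 February 2035.
Marketing Approval Extension: +1923 days → 26 May 2040.

May 26, 2040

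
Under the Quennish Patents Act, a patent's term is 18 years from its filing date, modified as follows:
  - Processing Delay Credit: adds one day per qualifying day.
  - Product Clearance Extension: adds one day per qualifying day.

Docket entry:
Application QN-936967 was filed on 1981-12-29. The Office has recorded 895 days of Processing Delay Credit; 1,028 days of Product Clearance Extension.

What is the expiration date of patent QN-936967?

April 4, 2005

Base term: filing date + 18 years → 29 December 1999.
Processing Delay Credit: +895 days → 11 June 2002.
Product Clearance Extension: +1028 days → 4 April 2005.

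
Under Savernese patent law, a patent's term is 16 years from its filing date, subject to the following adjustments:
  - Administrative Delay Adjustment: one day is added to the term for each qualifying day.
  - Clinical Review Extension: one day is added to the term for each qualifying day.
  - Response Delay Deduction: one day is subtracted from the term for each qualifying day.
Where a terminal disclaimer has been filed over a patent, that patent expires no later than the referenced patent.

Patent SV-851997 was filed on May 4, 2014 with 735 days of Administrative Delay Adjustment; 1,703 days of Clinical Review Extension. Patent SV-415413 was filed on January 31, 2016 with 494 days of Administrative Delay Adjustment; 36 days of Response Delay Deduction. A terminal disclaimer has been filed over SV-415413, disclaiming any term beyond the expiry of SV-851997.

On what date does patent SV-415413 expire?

Natural term of SV-415413:
  Base: filing + 16 years → 31 January 2032.
  Administrative Delay Adjustment: +494 days → 8 June 2033.
  Response Delay Deduction: −36 days → 3 May 2033.
Expiry of referenced patent SV-851997:
  Base: filing + 16 years → 4 May 2030.
  Administrative Delay Adjustment: +735 days → 8 May 2032.
  Clinical Review Extension: +1703 days → 5 January 2037.
Terminal disclaimer: SV-415413 expires on the earlier of 3 May 2033 and 5 January 2037.

May 3, 2033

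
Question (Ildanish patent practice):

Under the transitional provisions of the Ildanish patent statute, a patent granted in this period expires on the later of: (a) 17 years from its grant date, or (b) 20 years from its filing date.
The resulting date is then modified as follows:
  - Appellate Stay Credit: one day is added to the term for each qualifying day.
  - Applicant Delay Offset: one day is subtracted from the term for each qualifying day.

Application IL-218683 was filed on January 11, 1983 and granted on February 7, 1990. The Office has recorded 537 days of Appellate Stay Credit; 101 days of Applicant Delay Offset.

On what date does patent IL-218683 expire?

April 18, 2008

(a) grant + 17 years → 7 February 2007.
(b) filing + 20 years → 11 January 2003.
Later of the two: 7 February 2007.
Appellate Stay Credit: +537 days → 28 July 2008.
Applicant Delay Offset: −101 days → 18 April 2008.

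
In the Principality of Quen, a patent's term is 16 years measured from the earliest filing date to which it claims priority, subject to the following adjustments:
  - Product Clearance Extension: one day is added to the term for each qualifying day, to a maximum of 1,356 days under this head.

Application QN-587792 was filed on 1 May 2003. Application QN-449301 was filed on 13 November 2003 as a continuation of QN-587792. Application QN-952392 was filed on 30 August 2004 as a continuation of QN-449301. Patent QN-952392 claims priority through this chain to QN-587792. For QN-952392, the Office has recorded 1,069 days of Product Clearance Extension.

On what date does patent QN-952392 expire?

2022-04-04

Earliest priority filing: 1 May 2003.
Base term: 1 May 2003 + 16 years → 1 May 2019.
Product Clearance Extension: 1069 days (within the 1356-day cap) → +1069 days → 4 April 2022.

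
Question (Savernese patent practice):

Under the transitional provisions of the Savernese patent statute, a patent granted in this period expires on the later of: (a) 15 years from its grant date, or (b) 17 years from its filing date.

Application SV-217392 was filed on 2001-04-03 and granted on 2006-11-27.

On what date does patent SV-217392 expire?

(a) grant + 15 years → 27 November 2021.
(b) filing + 17 years → 3 April 2018.
Later of the two: 27 November 2021.

November 27, 2021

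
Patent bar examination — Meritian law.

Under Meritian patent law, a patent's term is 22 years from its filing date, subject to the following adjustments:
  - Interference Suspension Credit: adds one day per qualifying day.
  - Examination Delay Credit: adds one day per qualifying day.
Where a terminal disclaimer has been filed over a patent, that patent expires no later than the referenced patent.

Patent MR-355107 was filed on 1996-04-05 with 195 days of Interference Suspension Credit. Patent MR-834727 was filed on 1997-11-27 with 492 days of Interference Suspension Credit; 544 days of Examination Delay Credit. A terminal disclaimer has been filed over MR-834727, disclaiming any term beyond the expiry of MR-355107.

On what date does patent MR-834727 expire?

Natural term of MR-834727:
  Base: filing + 22 years → 27 November 2019.
  Interference Suspension Credit: +492 days → 2 April 2021.
  Examination Delay Credit: +544 days → 28 September 2022.
Expiry of referenced patent MR-355107:
  Base: filing + 22 years → 5 April 2018.
  Interference Suspension Credit: +195 days → 17 October 2018.
Terminal disclaimer: MR-834727 expires on the earlier of 28 September 2022 and 17 October 2018.

2018-10-17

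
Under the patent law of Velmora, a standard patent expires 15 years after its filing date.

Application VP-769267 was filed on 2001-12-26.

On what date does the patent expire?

2016-12-26

Filing date + 15 years → 26 December 2016.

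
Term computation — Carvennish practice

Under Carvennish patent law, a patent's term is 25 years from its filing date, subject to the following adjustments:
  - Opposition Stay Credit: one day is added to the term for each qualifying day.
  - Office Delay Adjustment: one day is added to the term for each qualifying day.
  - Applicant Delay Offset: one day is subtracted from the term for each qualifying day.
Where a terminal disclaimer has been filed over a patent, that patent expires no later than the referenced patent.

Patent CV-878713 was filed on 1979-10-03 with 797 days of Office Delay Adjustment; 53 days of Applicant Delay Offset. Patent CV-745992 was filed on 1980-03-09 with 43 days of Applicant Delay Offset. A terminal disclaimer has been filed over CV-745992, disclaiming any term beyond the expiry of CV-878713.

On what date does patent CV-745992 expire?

Natural term of CV-745992:
  Base: filing + 25 years → 9 March 2005.
  Applicant Delay Offset: −43 days → 25 January 2005.
Expiry of referenced patent CV-878713:
  Base: filing + 25 years → 3 October 2004.
  Office Delay Adjustment: +797 days → 9 December 2006.
  Applicant Delay Offset: −53 days → 17 October 2006.
Terminal disclaimer: CV-745992 expires on the earlier of 25 January 2005 and 17 October 2006.

January 25, 2005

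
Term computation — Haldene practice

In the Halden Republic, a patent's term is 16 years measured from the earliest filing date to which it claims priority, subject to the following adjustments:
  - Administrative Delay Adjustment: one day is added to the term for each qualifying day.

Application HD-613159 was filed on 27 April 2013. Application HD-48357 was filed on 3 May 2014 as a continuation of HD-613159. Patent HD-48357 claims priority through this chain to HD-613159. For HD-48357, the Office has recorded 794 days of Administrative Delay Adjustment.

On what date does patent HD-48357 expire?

Earliest priority filing: 27 April 2013.
Base term: 27 April 2013 + 16 years → 27 April 2029.
Administrative Delay Adjustment: +794 days → 30 June 2031.

June 30, 2031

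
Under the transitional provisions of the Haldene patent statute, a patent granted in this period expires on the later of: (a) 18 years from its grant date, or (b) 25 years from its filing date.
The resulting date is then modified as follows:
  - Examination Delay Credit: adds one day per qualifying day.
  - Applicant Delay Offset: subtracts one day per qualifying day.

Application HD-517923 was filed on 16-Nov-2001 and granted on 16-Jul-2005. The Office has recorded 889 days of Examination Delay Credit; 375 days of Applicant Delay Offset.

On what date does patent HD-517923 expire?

(a) grant + 18 years → 16 July 2023.
(b) filing + 25 years → 16 November 2026.
Later of the two: 16 November 2026.
Examination Delay Credit: +889 days → 23 April 2029.
Applicant Delay Offset: −375 days → 13 April 2028.

2028-04-13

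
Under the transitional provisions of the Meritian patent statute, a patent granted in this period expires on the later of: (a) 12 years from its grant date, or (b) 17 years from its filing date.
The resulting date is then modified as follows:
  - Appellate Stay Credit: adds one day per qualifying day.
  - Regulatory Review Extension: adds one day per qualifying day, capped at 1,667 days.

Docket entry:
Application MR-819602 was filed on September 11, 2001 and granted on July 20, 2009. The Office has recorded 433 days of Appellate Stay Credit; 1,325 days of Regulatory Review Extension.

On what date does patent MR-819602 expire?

(a) grant + 12 years → 20 July 2021.
(b) filing + 17 years → 11 September 2018.
Later of the two: 20 July 2021.
Appellate Stay Credit: +433 days → 26 September 2022.
Regulatory Review Extension: 1325 days (within the 1667-day cap) → +1325 days → 13 May 2026.

May 13, 2026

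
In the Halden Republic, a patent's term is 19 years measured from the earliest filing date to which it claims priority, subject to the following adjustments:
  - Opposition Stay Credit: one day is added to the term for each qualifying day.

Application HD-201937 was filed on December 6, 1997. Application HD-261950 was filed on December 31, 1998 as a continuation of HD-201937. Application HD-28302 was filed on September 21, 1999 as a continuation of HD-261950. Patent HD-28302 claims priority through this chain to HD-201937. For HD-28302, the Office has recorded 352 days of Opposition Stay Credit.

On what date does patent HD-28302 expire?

Earliest priority filing: 6 December 1997.
Base term: 6 December 1997 + 19 years → 6 December 2016.
Opposition Stay Credit: +352 days → 23 November 2017.

November 23, 2017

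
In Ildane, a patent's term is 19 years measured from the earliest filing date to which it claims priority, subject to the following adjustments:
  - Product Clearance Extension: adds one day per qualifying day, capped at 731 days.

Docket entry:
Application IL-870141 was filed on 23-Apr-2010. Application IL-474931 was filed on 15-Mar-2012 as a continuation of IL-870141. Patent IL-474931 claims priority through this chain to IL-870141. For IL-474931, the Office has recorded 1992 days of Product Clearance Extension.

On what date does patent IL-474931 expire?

Earliest priority filing: 23 April 2010.
Base term: 23 April 2010 + 19 years → 23 April 2029.
Product Clearance Extension: 1992 days claimed exceeds the 731-day cap, so +731 days → 24 April 2031.

2031-04-24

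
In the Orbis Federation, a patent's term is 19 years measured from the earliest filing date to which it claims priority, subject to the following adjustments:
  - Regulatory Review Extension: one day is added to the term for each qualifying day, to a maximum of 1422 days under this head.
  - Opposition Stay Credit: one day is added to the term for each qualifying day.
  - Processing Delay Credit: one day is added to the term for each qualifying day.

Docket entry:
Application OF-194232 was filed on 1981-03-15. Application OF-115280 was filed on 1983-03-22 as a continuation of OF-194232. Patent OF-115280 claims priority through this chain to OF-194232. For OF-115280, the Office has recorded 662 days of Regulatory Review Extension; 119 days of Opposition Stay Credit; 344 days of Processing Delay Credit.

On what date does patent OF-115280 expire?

2003-04-14

Earliest priority filing: 15 March 1981.
Base term: 15 March 1981 + 19 years → 15 March 2000.
Regulatory Review Extension: 662 days (within the 1422-day cap) → +662 days → 6 January 2002.
Opposition Stay Credit: +119 days → 5 May 2002.
Processing Delay Credit: +344 days → 14 April 2003.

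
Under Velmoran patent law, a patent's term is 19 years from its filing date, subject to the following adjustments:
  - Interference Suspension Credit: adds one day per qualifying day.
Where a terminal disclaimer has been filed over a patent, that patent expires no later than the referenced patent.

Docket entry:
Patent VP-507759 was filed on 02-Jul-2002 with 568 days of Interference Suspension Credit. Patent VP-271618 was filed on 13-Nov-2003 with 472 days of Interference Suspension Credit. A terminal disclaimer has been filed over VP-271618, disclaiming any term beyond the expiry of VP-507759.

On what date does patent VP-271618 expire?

2023-01-21

Natural term of VP-271618:
  Base: filing + 19 years → 13 November 2022.
  Interference Suspension Credit: +472 days → 28 February 2024.
Expiry of referenced patent VP-507759:
  Base: filing + 19 years → 2 July 2021.
  Interference Suspension Credit: +568 days → 21 January 2023.
Terminal disclaimer: VP-271618 expires on the earlier of 28 February 2024 and 21 January 2023.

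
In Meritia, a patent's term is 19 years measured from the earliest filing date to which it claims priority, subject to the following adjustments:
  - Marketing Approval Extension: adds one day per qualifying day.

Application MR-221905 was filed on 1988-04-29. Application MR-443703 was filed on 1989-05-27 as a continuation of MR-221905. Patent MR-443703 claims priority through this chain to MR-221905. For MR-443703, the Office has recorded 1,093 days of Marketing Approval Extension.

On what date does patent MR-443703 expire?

Earliest priority filing: 29 April 1988.
Base term: 29 April 1988 + 19 years → 29 April 2007.
Marketing Approval Extension: +1093 days → 26 April 2010.

2010-04-26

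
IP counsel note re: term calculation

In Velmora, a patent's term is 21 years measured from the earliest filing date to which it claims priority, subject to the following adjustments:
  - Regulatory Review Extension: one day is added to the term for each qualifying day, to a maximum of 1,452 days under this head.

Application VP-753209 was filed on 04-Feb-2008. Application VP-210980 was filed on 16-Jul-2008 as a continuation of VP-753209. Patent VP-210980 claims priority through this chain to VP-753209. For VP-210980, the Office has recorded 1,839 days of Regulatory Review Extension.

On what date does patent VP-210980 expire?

Earliest priority filing: 4 February 2008.
Base term: 4 February 2008 + 21 years → 4 February 2029.
Regulatory Review Extension: 1839 days claimed exceeds the 1452-day cap, so +1452 days → 26 January 2033.

2033-01-26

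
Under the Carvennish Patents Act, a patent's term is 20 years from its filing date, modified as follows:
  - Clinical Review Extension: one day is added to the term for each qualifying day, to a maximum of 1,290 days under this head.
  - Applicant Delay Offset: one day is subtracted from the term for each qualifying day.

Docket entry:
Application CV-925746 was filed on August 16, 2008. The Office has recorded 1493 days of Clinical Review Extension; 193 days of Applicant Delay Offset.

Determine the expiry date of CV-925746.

August 18, 2031

Base term: filing date + 20 years → 16 August 2028.
Clinical Review Extension: 1493 days claimed exceeds the 1290-day cap, so +1290 days → 27 February 2032.
Applicant Delay Offset: −193 days → 18 August 2031.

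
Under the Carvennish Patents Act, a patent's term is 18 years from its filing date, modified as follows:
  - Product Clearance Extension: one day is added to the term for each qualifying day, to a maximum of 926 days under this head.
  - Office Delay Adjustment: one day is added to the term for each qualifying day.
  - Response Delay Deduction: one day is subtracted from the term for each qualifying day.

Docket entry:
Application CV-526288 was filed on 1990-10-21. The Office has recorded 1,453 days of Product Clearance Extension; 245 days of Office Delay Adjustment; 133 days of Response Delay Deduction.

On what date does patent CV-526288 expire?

August 25, 2011

Base term: filing date + 18 years → 21 October 2008.
Product Clearance Extension: 1453 days claimed exceeds the 926-day cap, so +926 days → 5 May 2011.
Office Delay Adjustment: +245 days → 5 January 2012.
Response Delay Deduction: −133 days → 25 August 2011.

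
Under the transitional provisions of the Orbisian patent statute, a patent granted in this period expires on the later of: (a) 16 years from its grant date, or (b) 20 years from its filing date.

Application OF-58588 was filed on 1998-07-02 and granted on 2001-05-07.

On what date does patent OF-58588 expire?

(a) grant + 16 years → 7 May 2017.
(b) filing + 20 years → 2 July 2018.
Later of the two: 2 July 2018.

2018-07-02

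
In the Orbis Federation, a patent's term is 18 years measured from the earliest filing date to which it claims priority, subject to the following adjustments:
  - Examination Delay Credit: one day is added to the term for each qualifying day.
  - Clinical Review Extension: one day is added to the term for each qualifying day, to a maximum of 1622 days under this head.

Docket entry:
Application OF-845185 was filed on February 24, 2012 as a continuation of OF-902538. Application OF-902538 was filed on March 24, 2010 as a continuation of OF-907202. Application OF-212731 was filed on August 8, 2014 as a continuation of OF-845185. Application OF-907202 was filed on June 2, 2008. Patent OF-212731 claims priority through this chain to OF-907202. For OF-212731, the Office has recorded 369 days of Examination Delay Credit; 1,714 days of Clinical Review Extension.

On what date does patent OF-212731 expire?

Earliest priority filing: 2 June 2008.
Base term: 2 June 2008 + 18 years → 2 June 2026.
Examination Delay Credit: +369 days → 6 June 2027.
Clinical Review Extension: 1714 days claimed exceeds the 1622-day cap, so +1622 days → 14 November 2031.

November 14, 2031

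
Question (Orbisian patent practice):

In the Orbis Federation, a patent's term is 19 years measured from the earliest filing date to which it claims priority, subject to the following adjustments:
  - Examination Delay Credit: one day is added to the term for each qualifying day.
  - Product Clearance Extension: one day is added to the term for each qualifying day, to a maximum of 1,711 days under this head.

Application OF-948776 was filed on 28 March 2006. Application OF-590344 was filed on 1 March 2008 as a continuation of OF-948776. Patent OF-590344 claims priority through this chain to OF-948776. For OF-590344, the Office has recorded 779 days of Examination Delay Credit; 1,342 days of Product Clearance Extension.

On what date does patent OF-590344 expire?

2031-01-17

Earliest priority filing: 28 March 2006.
Base term: 28 March 2006 + 19 years → 28 March 2025.
Examination Delay Credit: +779 days → 16 May 2027.
Product Clearance Extension: 1342 days (within the 1711-day cap) → +1342 days → 17 January 2031.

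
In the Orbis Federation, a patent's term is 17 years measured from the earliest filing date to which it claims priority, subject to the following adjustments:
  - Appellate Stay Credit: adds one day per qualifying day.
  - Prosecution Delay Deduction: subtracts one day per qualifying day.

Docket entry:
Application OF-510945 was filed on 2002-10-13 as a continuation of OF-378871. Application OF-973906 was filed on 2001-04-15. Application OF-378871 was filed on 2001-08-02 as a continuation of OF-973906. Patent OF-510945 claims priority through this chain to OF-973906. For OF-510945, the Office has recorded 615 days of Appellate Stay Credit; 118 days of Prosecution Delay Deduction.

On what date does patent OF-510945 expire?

Earliest priority filing: 15 April 2001.
Base term: 15 April 2001 + 17 years → 15 April 2018.
Appellate Stay Credit: +615 days → 21 December 2019.
Prosecution Delay Deduction: −118 days → 25 August 2019.

August 25, 2019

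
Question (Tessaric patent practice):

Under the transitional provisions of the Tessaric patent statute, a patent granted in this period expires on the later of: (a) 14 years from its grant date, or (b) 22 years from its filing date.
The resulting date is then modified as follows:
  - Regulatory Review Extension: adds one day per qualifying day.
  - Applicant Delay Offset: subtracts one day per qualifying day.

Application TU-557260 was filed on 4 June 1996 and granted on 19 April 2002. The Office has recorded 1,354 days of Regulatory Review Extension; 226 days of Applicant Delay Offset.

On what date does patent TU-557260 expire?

(a) grant + 14 years → 19 April 2016.
(b) filing + 22 years → 4 June 2018.
Later of the two: 4 June 2018.
Regulatory Review Extension: +1354 days → 17 February 2022.
Applicant Delay Offset: −226 days → 6 July 2021.

2021-07-06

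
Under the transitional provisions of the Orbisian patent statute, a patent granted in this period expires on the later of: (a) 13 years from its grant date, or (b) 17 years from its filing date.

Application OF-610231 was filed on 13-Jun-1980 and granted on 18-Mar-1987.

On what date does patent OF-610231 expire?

2000-03-18

(a) grant + 13 years → 18 March 2000.
(b) filing + 17 years → 13 June 1997.
Later of the two: 18 March 2000.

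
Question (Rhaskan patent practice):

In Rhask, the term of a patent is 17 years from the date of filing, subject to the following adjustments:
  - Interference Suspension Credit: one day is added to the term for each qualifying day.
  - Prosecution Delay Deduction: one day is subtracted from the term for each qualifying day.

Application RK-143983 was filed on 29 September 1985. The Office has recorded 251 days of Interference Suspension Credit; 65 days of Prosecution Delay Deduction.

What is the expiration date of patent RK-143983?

Base term: filing date + 17 years → 29 September 2002.
Interference Suspension Credit: +251 days → 7 June 2003.
Prosecution Delay Deduction: −65 days → 3 April 2003.

2003-04-03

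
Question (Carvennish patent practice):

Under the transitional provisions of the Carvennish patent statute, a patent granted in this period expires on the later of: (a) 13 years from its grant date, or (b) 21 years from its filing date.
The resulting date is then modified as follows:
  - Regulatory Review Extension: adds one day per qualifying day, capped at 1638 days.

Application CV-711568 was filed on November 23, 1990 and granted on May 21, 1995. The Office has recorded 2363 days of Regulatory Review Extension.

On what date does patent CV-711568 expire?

(a) grant + 13 years → 21 May 2008.
(b) filing + 21 years → 23 November 2011.
Later of the two: 23 November 2011.
Regulatory Review Extension: 2363 days claimed exceeds the 1638-day cap, so +1638 days → 18 May 2016.

May 18, 2016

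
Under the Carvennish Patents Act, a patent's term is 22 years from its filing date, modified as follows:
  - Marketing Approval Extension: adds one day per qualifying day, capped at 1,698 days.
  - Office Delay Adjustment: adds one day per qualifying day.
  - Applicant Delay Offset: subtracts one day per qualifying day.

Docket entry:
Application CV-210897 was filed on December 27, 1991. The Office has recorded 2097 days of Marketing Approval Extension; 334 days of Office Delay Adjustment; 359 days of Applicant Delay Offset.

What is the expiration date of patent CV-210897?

Base term: filing date + 22 years → 27 December 2013.
Marketing Approval Extension: 2097 days claimed exceeds the 1698-day cap, so +1698 days → 21 August 2018.
Office Delay Adjustment: +334 days → 21 July 2019.
Applicant Delay Offset: −359 days → 27 July 2018.

2018-07-27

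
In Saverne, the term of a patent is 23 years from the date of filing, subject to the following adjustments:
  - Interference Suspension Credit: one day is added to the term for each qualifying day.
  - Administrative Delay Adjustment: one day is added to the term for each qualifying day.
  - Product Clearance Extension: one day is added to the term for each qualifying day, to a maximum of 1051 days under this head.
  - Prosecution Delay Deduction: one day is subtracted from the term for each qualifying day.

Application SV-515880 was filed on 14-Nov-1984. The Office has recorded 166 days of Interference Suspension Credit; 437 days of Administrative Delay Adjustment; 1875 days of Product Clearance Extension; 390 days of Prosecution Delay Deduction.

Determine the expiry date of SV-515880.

May 1, 2011

Base term: filing date + 23 years → 14 November 2007.
Interference Suspension Credit: +166 days → 28 April 2008.
Administrative Delay Adjustment: +437 days → 9 July 2009.
Product Clearance Extension: 1875 days claimed exceeds the 1051-day cap, so +1051 days → 25 May 2012.
Prosecution Delay Deduction: −390 days → 1 May 2011.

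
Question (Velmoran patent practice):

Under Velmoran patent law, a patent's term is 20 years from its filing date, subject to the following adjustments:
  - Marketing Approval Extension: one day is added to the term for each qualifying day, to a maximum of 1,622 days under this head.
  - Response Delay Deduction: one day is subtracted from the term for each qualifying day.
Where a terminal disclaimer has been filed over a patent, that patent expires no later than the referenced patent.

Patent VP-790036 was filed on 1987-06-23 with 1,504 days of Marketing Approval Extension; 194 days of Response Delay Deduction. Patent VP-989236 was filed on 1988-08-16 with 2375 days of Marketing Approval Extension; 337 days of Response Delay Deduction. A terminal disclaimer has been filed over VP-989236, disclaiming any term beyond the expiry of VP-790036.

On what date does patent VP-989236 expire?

Natural term of VP-989236:
  Base: filing + 20 years → 16 August 2008.
  Marketing Approval Extension: 2375 days claimed exceeds the 1622-day cap, so +1622 days → 24 January 2013.
  Response Delay Deduction: −337 days → 22 February 2012.
Expiry of referenced patent VP-790036:
  Base: filing + 20 years → 23 June 2007.
  Marketing Approval Extension: 1504 days (within the 1622-day cap) → +1504 days → 5 August 2011.
  Response Delay Deduction: −194 days → 23 January 2011.
Terminal disclaimer: VP-989236 expires on the earlier of 22 February 2012 and 23 January 2011.

January 23, 2011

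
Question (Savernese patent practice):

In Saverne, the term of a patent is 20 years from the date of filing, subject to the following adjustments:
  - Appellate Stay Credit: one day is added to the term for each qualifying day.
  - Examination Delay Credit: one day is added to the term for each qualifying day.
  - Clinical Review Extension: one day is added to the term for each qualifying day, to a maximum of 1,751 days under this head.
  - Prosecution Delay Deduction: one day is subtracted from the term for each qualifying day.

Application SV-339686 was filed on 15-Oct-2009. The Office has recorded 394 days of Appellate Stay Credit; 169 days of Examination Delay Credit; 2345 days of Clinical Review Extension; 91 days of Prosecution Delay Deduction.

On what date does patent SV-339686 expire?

Base term: filing date + 20 years → 15 October 2029.
Appellate Stay Credit: +394 days → 13 November 2030.
Examination Delay Credit: +169 days → 1 May 2031.
Clinical Review Extension: 2345 days claimed exceeds the 1751-day cap, so +1751 days → 15 February 2036.
Prosecution Delay Deduction: −91 days → 16 November 2035.

November 16, 2035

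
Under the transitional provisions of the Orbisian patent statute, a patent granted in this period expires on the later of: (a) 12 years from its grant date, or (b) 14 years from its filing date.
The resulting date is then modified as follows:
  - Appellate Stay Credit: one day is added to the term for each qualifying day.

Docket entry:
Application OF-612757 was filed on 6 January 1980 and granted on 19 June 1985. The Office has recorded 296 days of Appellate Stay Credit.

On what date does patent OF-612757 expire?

(a) grant + 12 years → 19 June 1997.
(b) filing + 14 years → 6 January 1994.
Later of the two: 19 June 1997.
Appellate Stay Credit: +296 days → 11 April 1998.

1998-04-11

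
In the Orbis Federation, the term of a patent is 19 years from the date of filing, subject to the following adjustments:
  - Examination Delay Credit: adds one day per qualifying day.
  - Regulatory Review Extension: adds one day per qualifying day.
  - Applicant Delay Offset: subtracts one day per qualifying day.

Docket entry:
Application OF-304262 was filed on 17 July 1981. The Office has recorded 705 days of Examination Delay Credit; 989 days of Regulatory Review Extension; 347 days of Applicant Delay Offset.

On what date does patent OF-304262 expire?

2004-03-25

Base term: filing date + 19 years → 17 July 2000.
Examination Delay Credit: +705 days → 22 June 2002.
Regulatory Review Extension: +989 days → 7 March 2005.
Applicant Delay Offset: −347 days → 25 March 2004.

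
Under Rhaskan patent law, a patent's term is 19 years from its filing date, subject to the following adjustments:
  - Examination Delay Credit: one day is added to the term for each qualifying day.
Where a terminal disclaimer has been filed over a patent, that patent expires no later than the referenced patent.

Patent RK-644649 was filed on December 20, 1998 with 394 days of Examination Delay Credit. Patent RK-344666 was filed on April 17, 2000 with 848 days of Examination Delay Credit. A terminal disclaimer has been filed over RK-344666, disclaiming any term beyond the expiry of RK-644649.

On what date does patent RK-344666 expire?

January 18, 2019

Natural term of RK-344666:
  Base: filing + 19 years → 17 April 2019.
  Examination Delay Credit: +848 days → 12 August 2021.
Expiry of referenced patent RK-644649:
  Base: filing + 19 years → 20 December 2017.
  Examination Delay Credit: +394 days → 18 January 2019.
Terminal disclaimer: RK-344666 expires on the earlier of 12 August 2021 and 18 January 2019.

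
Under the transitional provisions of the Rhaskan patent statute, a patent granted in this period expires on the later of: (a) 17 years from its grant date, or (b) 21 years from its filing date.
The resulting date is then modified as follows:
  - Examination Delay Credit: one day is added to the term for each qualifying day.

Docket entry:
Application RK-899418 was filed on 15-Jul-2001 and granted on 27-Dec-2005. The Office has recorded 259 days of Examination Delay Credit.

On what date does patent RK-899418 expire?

September 12, 2023

(a) grant + 17 years → 27 December 2022.
(b) filing + 21 years → 15 July 2022.
Later of the two: 27 December 2022.
Examination Delay Credit: +259 days → 12 September 2023.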